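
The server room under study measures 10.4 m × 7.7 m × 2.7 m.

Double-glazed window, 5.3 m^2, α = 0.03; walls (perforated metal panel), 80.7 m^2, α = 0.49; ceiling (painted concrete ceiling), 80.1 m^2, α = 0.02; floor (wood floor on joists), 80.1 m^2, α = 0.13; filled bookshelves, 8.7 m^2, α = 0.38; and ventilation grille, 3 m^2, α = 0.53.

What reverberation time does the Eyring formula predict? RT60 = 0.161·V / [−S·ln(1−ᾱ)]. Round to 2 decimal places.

S = Σ Sᵢ = 257.9 m^2.
Absorption A = 5.3·0.03 + 80.7·0.49 + 80.1·0.02 + 80.1·0.13 + 8.7·0.38 + 3·0.53 = 56.613 sabins.
ᾱ = 56.613 / 257.9 = 0.2195.
−S·ln(1−ᾱ) = −257.9 × ln(1 − 0.2195) = 63.913.
V = 10.4 × 7.7 × 2.7 = 216.216 m³.
RT60 = 0.161 × 216.216 / 63.913 = 0.54 s.

0.54 s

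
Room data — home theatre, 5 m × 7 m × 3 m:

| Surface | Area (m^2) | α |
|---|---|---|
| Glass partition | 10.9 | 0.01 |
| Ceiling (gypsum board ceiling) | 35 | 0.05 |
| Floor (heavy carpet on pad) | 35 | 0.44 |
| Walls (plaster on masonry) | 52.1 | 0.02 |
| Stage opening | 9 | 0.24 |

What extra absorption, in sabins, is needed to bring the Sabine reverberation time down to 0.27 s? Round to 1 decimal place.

42.2 sabins

Summing Sᵢαᵢ: 0.109 + 1.750 + 15.400 + 1.042 + 2.160 → A₁ = 20.461 sabins.
V = 105 m³. Required absorption A₂ = 0.161 × 105 / 0.27 = 62.611 sabins.
Shortfall: 62.611 − 20.461 = 42.2 sabins.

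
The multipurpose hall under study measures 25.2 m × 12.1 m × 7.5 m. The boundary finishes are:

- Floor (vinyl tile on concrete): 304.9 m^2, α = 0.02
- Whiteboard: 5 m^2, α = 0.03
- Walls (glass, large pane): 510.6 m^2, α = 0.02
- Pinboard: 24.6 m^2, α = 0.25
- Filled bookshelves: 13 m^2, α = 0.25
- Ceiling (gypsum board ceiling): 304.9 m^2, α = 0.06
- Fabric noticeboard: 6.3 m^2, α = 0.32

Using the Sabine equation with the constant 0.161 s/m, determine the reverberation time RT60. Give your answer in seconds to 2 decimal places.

7.97 s

Equivalent absorption area: A = 304.9×0.02 + 5×0.03 + 510.6×0.02 + 24.6×0.25 + 13×0.25 + 304.9×0.06 + 6.3×0.32 = 46.170 m^2.
V = 25.2·12.1·7.5 = 2286.9 m³.
Sabine: RT60 = 0.161 × 2286.9 / 46.170 = 7.97 s.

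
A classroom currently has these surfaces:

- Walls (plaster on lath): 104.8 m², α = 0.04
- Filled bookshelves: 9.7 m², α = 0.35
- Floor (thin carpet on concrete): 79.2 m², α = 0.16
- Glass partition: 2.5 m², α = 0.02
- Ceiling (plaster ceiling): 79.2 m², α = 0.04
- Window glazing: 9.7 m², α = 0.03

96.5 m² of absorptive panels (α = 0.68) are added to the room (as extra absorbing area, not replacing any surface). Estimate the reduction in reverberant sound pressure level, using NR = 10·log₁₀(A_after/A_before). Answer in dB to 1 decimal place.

Total absorption A_before = 104.8×0.04 + 9.7×0.35 + 79.2×0.16 + 2.5×0.02 + 79.2×0.04 + 9.7×0.03
  = 4.192 + 3.395 + 12.672 + 0.050 + 3.168 + 0.291 = 23.768 m² sabins.
Added absorption = 96.5 × 0.68 = 65.620 sabins.
A_after = 23.768 + 65.620 = 89.388 sabins.
Reduction = 10 log₁₀(A_after/A_before) = 10 log₁₀(3.7609) = 5.8 dB.

5.8 dB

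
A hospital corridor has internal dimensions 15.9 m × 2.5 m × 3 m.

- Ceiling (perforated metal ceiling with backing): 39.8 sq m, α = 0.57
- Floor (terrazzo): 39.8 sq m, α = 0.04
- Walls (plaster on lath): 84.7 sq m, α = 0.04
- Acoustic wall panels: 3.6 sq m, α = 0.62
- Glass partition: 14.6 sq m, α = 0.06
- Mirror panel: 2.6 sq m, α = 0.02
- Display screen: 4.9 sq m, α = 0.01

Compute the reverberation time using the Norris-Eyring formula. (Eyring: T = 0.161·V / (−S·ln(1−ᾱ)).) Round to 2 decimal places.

0.57 sec

S = Σ Sᵢ = 190.0 sq m.
Absorption A = 39.8·0.57 + 39.8·0.04 + 84.7·0.04 + 3.6·0.62 + 14.6·0.06 + 2.6·0.02 + 4.9·0.01 = 30.875 sabins.
ᾱ = 30.875 / 190.0 = 0.1625.
Eyring denominator: −S ln(1−ᾱ) = 33.693.
V = 15.9 × 2.5 × 3 = 119.25 m³.
RT60 = 0.161 × 119.25 / 33.693 = 0.57 s.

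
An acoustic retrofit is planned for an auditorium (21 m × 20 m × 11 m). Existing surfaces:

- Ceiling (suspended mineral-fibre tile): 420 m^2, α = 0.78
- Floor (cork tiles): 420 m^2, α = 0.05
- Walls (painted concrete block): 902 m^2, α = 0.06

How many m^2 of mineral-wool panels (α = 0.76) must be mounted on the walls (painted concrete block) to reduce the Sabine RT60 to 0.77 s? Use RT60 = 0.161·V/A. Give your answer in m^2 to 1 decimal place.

Summing Sᵢαᵢ: 327.600 + 21.000 + 54.120 → A₁ = 402.720 sabins.
V = 4620 m³. Target absorption A₂ = 0.161 × 4620 / 0.77 = 966.000 sabins.
ΔA needed = 966.000 − 402.720 = 563.280 sabins.
Net gain per m^2: Δα = 0.76 − 0.06 = 0.70.
Panel area = 563.280 / 0.70 = 804.7 m^2.

804.7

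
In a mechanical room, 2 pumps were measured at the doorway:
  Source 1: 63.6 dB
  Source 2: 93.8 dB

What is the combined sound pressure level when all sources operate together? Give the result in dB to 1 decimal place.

93.8 dB

Σ 10^(Lᵢ/10) = 2.401e+09.
Combined level = 10 log₁₀(2.401e+09) = 93.8 dB.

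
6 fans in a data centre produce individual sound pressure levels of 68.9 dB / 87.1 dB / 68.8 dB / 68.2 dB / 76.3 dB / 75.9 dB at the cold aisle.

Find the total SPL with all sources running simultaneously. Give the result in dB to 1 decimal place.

87.9 dB

Converting to relative power and adding: 10^(68.9/10) + 10^(87.1/10) + 10^(68.8/10) + 10^(68.2/10) + 10^(76.3/10) + 10^(75.9/10) = 6.164e+08.
Combined level = 10 log₁₀(6.164e+08) = 87.9 dB.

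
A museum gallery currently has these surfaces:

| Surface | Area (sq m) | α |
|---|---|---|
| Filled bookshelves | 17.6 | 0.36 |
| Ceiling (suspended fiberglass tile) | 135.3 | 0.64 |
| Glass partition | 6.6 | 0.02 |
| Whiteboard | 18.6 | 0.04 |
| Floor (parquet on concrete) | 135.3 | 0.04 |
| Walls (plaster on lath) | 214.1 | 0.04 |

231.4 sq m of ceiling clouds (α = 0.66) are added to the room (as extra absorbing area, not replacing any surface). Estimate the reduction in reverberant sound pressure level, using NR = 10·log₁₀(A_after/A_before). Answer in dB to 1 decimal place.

Equivalent absorption area: A_before = 17.6×0.36 + 135.3×0.64 + 6.6×0.02 + 18.6×0.04 + 135.3×0.04 + 214.1×0.04 = 107.780 sq m.
Added absorption = 231.4 × 0.66 = 152.724 sabins.
New total A_after = 260.504 sabins.
NR = 10·log₁₀(260.504/107.780) = 3.8 dB.

3.8 dB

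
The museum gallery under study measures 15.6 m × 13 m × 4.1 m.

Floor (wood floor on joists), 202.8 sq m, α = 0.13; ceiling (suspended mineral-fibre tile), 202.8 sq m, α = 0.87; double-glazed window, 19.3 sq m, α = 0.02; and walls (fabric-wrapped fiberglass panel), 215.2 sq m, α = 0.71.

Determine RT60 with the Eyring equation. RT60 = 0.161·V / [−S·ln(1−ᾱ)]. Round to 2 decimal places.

0.26 seconds

S = Σ Sᵢ = 640.1 sq m.
Σ(Sᵢαᵢ) = 202.8·0.13 + 202.8·0.87 + 19.3·0.02 + 215.2·0.71 = 355.978.
Mean coefficient ᾱ = A/S = 0.5561.
Eyring denominator: −S ln(1−ᾱ) = 519.861.
V = 15.6 × 13 × 4.1 = 831.48 m³.
T = 0.161·V/[−S·ln(1−ᾱ)] = 0.161·831.48/519.861 = 0.26 s.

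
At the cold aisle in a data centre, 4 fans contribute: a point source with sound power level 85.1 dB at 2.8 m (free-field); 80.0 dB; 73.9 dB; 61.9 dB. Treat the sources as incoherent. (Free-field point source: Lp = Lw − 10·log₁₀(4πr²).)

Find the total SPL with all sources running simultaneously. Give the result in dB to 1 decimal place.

81.1 dB

Source at 2.8 m: Lp = 85.1 − 10·log₁₀(4π·2.8²) = 85.1 − 10·log₁₀(98.520) = 65.2 dB.
Σ 10^(Lᵢ/10) = 1.294e+08.
Back to dB: 10·log₁₀ Σ = 81.1 dB.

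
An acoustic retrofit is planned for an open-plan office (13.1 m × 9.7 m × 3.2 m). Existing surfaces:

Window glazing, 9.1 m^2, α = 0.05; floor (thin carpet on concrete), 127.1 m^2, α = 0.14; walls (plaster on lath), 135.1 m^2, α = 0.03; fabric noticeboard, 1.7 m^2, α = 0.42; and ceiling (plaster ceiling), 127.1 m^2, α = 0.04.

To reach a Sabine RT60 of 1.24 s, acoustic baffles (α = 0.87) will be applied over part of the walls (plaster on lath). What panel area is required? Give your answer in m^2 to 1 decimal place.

29.4

Equivalent absorption area: A₁ = 9.1*0.05 + 127.1*0.14 + 135.1*0.03 + 1.7*0.42 + 127.1*0.04 = 28.100 m^2.
Required A₂ = 0.161·406.624/1.24 = 52.796 sabins.
ΔA needed = 52.796 − 28.100 = 24.696 sabins.
Net gain per m^2: Δα = 0.87 − 0.03 = 0.84.
Area = ΔA/Δα = 24.696/0.84 = 29.4 m^2.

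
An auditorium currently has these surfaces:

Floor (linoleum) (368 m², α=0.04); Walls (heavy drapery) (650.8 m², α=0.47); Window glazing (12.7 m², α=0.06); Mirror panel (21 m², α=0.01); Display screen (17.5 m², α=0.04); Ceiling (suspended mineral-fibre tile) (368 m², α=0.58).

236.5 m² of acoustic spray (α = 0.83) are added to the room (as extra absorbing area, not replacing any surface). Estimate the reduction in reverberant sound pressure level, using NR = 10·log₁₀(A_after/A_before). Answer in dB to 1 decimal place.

Equivalent absorption area: A_before = 368*0.04 + 650.8*0.47 + 12.7*0.06 + 21*0.01 + 17.5*0.04 + 368*0.58 = 535.708 m².
Added absorption = 236.5 × 0.83 = 196.295 sabins.
New total A_after = 732.003 sabins.
Reduction = 10 log₁₀(A_after/A_before) = 10 log₁₀(1.3664) = 1.4 dB.

1.4 dB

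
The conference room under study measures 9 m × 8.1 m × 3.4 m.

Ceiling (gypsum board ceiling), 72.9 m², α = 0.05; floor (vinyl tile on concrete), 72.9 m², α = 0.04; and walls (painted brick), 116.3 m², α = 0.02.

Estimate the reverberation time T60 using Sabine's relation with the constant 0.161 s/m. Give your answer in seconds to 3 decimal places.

4.490 s

A = Σ Sᵢαᵢ = 72.9×0.05 + 72.9×0.04 + 116.3×0.02 = 8.887 sabins.
V = 9·8.1·3.4 = 247.86 m³.
RT60 = 0.161 · V / A = 0.161 × 247.86 / 8.887 = 4.490 s.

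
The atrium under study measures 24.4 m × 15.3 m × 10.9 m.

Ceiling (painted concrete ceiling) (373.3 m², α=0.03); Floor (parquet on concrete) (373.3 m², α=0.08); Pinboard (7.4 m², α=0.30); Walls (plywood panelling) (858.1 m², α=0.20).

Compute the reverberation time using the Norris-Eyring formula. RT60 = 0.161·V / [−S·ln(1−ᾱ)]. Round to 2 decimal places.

Total surface area S = 373.3 + 373.3 + 7.4 + 858.1 = 1612.1 m².
Absorption A = 373.3×0.03 + 373.3×0.08 + 7.4×0.30 + 858.1×0.20 = 214.903 sabins.
ᾱ = 214.903 / 1612.1 = 0.1333.
−S·ln(1−ᾱ) = −1612.1 × ln(1 − 0.1333) = 230.631.
V = 24.4 × 15.3 × 10.9 = 4069.188 m³.
RT60 = 0.161 × 4069.188 / 230.631 = 2.84 s.

2.84 s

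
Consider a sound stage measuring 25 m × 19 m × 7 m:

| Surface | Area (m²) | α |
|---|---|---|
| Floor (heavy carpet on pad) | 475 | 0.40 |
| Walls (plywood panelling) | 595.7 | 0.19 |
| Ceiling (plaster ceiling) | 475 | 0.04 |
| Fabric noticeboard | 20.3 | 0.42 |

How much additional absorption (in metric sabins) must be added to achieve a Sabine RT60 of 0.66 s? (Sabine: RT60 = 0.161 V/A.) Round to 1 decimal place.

Total absorption A₁ = 475·0.40 + 595.7·0.19 + 475·0.04 + 20.3·0.42
  = 190.000 + 113.183 + 19.000 + 8.526 = 330.709 m² sabins.
Target A₂ = 0.161·3325/0.66 = 811.098 sabins (V = 3325 m³).
Shortfall: 811.098 − 330.709 = 480.4 sabins.

480.4 sabins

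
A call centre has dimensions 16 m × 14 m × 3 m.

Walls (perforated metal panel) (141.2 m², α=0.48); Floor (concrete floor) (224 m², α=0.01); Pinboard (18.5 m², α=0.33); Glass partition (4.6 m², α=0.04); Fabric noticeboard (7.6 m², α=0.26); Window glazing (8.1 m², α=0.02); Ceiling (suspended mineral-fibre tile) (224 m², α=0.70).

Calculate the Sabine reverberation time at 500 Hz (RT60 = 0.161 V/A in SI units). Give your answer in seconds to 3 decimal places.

Total absorption A = 141.2*0.48 + 224*0.01 + 18.5*0.33 + 4.6*0.04 + 7.6*0.26 + 8.1*0.02 + 224*0.70
  = 67.776 + 2.240 + 6.105 + 0.184 + 1.976 + 0.162 + 156.800 = 235.243 m² sabins.
Volume V = 16 × 14 × 3 = 672 m³.
T = 0.161 V/A = 0.161·672/235.243 = 0.460 s.

0.460 seconds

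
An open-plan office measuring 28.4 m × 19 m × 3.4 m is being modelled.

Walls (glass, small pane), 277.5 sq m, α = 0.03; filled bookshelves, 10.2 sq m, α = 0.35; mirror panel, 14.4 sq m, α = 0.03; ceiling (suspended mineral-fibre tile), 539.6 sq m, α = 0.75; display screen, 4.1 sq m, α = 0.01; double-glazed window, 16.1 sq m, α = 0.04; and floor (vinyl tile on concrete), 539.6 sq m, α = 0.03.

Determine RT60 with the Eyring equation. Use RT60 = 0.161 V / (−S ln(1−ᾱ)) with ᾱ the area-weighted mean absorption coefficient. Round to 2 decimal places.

Total surface area S = 277.5 + 10.2 + 14.4 + 539.6 + 4.1 + 16.1 + 539.6 = 1401.5 sq m.
Absorption A = 277.5·0.03 + 10.2·0.35 + 14.4·0.03 + 539.6·0.75 + 4.1·0.01 + 16.1·0.04 + 539.6·0.03 = 433.900 sabins.
Mean coefficient ᾱ = A/S = 0.3096.
−S·ln(1−ᾱ) = −1401.5 × ln(1 − 0.3096) = 519.234.
V = 28.4 × 19 × 3.4 = 1834.64 m³.
RT60 = 0.161 × 1834.64 / 519.234 = 0.57 s.

0.57 s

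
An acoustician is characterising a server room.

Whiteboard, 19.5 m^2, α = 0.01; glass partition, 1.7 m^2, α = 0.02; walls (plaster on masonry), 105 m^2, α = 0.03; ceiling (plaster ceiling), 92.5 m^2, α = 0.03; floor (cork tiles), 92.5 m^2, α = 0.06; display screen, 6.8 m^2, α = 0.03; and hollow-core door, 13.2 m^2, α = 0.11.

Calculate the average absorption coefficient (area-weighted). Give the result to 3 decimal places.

Total surface area S = 331.2 m^2.
Weighted sum Σ Sα = 13.360.
ᾱ = 13.360 / 331.2 = 0.040.

0.040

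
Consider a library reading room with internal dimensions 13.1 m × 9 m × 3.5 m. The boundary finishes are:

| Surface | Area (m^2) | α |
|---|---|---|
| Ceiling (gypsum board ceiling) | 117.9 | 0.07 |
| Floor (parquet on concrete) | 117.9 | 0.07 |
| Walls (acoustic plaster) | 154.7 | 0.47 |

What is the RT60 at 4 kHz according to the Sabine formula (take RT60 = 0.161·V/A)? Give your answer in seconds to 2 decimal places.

0.74 seconds

Total absorption A = 117.9×0.07 + 117.9×0.07 + 154.7×0.47
  = 8.253 + 8.253 + 72.709 = 89.215 m^2 sabins.
Room volume: 412.65 m³.
T = 0.161 V/A = 0.161·412.65/89.215 = 0.74 s.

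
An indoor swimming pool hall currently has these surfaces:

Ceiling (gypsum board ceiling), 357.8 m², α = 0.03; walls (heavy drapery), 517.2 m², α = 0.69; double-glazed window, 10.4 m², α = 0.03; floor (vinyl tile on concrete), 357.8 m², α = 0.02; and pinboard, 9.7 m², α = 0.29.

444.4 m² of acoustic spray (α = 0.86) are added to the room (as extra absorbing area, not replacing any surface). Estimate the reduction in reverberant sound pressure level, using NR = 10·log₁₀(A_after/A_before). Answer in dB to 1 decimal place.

3.0 dB

Equivalent absorption area: A_before = 357.8*0.03 + 517.2*0.69 + 10.4*0.03 + 357.8*0.02 + 9.7*0.29 = 377.883 m².
Added absorption = 444.4 × 0.86 = 382.184 sabins.
New total A_after = 760.067 sabins.
NR = 10·log₁₀(760.067/377.883) = 3.0 dB.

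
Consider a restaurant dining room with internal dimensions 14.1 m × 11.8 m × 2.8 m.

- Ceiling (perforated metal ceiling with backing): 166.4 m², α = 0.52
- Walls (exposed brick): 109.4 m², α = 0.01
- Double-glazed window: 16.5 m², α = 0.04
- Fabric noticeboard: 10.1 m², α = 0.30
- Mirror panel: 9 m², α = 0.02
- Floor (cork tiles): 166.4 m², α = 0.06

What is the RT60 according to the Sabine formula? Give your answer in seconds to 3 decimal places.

0.739 seconds

Summing Sᵢαᵢ: 86.528 + 1.094 + 0.660 + 3.030 + 0.180 + 9.984 → A = 101.476 sabins.
V = 14.1·11.8·2.8 = 465.864 m³.
Sabine: RT60 = 0.161 × 465.864 / 101.476 = 0.739 s.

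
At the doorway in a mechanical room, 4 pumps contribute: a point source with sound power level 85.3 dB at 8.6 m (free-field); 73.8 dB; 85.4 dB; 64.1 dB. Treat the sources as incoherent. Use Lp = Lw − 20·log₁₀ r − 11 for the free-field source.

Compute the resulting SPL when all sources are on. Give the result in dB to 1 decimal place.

85.7 dB

Source at 8.6 m: Lp = 85.3 − 20·log₁₀(8.6) − 11 = 55.6 dB.
Sum in the linear (power) domain: Σ 10^(Lᵢ/10) = 10^(55.6/10) + 10^(73.8/10) + 10^(85.4/10) + 10^(64.1/10) = 3.737e+08.
Back to dB: 10·log₁₀ Σ = 85.7 dB.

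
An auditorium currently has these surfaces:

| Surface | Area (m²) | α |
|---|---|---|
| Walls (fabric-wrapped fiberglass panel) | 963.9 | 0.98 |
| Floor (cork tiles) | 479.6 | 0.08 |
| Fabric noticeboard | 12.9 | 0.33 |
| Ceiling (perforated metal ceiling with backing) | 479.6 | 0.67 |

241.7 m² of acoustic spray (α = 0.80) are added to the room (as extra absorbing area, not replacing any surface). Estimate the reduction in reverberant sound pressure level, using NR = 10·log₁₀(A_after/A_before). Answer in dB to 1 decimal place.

Summing Sᵢαᵢ: 944.622 + 38.368 + 4.257 + 321.332 → A_before = 1308.579 sabins.
Treatment contributes 241.7·0.80 = 193.360 sabins.
New total A_after = 1501.939 sabins.
Reduction = 10 log₁₀(A_after/A_before) = 10 log₁₀(1.1478) = 0.6 dB.

0.6 dB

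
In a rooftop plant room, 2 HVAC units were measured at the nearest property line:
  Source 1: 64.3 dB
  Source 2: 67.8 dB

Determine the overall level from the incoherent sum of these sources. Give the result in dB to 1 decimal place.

69.4 dB

Converting to relative power and adding: 10^(64.3/10) + 10^(67.8/10) = 8.717e+06.
L_total = 10·log₁₀(8.717e+06) = 69.4 dB.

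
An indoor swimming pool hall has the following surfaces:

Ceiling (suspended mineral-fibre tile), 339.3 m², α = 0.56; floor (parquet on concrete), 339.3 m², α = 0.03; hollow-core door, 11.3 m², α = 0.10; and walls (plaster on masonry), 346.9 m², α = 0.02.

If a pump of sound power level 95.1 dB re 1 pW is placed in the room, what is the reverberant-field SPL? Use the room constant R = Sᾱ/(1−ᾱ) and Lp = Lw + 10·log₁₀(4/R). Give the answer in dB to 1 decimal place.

77.0 dB

A = 208.255 sabins; S = 1036.8 m².
ᾱ = 208.255/1036.8 = 0.2009; R = Sᾱ/(1−ᾱ) = 208.255/(1−0.2009) = 260.612 m².
Lp = 95.1 + 10·log₁₀(4/260.612) = 95.1 + (-18.14) = 77.0 dB.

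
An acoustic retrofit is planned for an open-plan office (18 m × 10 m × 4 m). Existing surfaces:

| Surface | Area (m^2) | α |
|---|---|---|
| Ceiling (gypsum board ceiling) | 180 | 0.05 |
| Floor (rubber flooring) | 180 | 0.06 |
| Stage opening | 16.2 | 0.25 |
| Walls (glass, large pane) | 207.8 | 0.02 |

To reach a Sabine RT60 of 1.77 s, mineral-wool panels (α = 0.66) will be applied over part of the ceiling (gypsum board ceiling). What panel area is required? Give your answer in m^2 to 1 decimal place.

Summing Sᵢαᵢ: 9.000 + 10.800 + 4.050 + 4.156 → A₁ = 28.006 sabins.
Required A₂ = 0.161·720/1.77 = 65.492 sabins.
Absorption to add: 65.492 − 28.006 = 37.486 sabins.
Net gain per m^2: Δα = 0.66 − 0.05 = 0.61.
Panel area = 37.486 / 0.61 = 61.5 m^2.

61.5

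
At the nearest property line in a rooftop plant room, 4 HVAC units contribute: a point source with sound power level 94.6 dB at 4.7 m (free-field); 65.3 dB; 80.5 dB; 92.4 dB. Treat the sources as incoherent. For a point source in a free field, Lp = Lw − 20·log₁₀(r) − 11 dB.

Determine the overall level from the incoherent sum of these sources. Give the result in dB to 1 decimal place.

Source at 4.7 m: Lp = 94.6 − 20·log₁₀(4.7) − 11 = 70.2 dB.
Converting to relative power and adding: 10^(70.2/10) + 10^(65.3/10) + 10^(80.5/10) + 10^(92.4/10) = 1.864e+09.
L_total = 10·log₁₀(1.864e+09) = 92.7 dB.

92.7 dB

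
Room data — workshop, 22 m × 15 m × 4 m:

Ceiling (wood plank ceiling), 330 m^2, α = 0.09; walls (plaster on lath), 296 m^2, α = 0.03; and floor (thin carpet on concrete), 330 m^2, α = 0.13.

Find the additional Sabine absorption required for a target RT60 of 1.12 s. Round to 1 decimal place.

Total absorption A₁ = 330*0.09 + 296*0.03 + 330*0.13
  = 29.700 + 8.880 + 42.900 = 81.480 m^2 sabins.
Target A₂ = 0.161·1320/1.12 = 189.750 sabins (V = 1320 m³).
ΔA = A₂ − A₁ = 189.750 − 81.480 = 108.3 sabins.

108.3 sabins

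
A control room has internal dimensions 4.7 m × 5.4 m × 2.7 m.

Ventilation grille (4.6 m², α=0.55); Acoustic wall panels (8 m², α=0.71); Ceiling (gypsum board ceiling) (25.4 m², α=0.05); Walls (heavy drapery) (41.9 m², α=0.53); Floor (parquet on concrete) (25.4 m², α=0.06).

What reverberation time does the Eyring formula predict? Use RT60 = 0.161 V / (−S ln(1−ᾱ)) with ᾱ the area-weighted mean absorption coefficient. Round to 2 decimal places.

0.28 seconds

Total surface area S = 4.6 + 8 + 25.4 + 41.9 + 25.4 = 105.3 m².
Σ(Sᵢαᵢ) = 4.6×0.55 + 8×0.71 + 25.4×0.05 + 41.9×0.53 + 25.4×0.06 = 33.211.
ᾱ = 33.211 / 105.3 = 0.3154.
−S·ln(1−ᾱ) = −105.3 × ln(1 − 0.3154) = 39.900.
V = 4.7 × 5.4 × 2.7 = 68.526 m³.
RT60 = 0.161 × 68.526 / 39.900 = 0.28 s.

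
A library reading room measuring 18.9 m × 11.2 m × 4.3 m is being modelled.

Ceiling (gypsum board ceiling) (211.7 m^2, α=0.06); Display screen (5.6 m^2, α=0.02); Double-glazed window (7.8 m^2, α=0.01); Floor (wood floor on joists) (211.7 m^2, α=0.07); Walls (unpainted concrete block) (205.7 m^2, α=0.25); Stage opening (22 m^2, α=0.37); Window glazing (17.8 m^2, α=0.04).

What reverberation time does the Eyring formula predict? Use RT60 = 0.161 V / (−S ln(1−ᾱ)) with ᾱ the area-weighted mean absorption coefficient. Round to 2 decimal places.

1.56 s

Total surface area S = 211.7 + 5.6 + 7.8 + 211.7 + 205.7 + 22 + 17.8 = 682.3 m^2.
Absorption A = 211.7×0.06 + 5.6×0.02 + 7.8×0.01 + 211.7×0.07 + 205.7×0.25 + 22×0.37 + 17.8×0.04 = 87.988 sabins.
ᾱ = 87.988 / 682.3 = 0.1290.
−S·ln(1−ᾱ) = −682.3 × ln(1 − 0.1290) = 94.235.
V = 18.9 × 11.2 × 4.3 = 910.224 m³.
T = 0.161·V/[−S·ln(1−ᾱ)] = 0.161·910.224/94.235 = 1.56 s.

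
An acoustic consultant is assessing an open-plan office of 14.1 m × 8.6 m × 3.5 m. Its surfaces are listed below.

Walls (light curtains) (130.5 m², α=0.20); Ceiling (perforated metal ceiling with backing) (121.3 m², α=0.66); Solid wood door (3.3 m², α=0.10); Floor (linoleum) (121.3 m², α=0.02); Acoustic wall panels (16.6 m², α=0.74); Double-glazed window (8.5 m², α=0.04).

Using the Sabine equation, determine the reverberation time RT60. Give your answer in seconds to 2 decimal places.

0.56 s

A = Σ Sᵢαᵢ = 130.5·0.20 + 121.3·0.66 + 3.3·0.10 + 121.3·0.02 + 16.6·0.74 + 8.5·0.04 = 121.538 sabins.
Room volume: 424.41 m³.
Sabine: RT60 = 0.161 × 424.41 / 121.538 = 0.56 s.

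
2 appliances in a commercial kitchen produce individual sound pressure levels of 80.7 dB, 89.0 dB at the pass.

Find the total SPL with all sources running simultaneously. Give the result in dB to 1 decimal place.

Sum in the linear (power) domain: Σ 10^(Lᵢ/10) = 10^(80.7/10) + 10^(89.0/10) = 9.118e+08.
L_total = 10·log₁₀(9.118e+08) = 89.6 dB.

89.6 dB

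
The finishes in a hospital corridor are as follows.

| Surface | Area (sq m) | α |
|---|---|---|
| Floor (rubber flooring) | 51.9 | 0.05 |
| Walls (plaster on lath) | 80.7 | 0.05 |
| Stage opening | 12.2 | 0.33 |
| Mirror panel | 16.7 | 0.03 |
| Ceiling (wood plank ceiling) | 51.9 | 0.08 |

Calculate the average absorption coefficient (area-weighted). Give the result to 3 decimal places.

0.072

Total surface area S = 213.4 sq m.
A = 51.9·0.05 + 80.7·0.05 + 12.2·0.33 + 16.7·0.03 + 51.9·0.08 = 15.309 sabins.
ᾱ = 15.309 / 213.4 = 0.072.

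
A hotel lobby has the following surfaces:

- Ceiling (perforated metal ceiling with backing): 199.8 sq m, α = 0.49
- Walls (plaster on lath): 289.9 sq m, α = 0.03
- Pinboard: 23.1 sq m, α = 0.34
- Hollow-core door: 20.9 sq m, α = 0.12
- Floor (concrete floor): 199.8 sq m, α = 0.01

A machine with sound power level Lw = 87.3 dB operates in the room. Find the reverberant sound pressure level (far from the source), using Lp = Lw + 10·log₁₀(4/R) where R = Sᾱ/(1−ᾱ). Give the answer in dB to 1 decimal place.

Σ(Sᵢαᵢ) = 199.8×0.49 + 289.9×0.03 + 23.1×0.34 + 20.9×0.12 + 199.8×0.01 = 118.959; total area S = 733.5 sq m.
ᾱ = 0.1622, so room constant R = A/(1−ᾱ) = 141.990 sq m.
Lp = Lw + 10 log₁₀(4/R) = 87.3 -15.50 = 71.8 dB.

71.8 dB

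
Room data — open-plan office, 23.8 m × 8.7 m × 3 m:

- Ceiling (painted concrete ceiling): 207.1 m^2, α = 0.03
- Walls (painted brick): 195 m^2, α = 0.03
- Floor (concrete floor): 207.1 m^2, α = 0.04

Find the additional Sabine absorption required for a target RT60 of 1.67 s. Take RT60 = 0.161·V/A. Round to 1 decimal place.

A₁ = Σ Sᵢαᵢ = 207.1×0.03 + 195×0.03 + 207.1×0.04 = 20.347 sabins.
Target A₂ = 0.161·621.18/1.67 = 59.886 sabins (V = 621.18 m³).
ΔA = A₂ − A₁ = 59.886 − 20.347 = 39.5 sabins.

39.5 sabins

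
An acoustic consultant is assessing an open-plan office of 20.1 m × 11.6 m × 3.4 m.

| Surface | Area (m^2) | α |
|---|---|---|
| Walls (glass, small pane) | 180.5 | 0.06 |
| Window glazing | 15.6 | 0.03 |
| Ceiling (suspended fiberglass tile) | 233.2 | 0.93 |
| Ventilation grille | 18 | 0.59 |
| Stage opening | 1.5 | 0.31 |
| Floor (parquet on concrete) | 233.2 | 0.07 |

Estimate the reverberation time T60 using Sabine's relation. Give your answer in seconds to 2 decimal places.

Total absorption A = 180.5×0.06 + 15.6×0.03 + 233.2×0.93 + 18×0.59 + 1.5×0.31 + 233.2×0.07
  = 10.830 + 0.468 + 216.876 + 10.620 + 0.465 + 16.324 = 255.583 m^2 sabins.
Volume V = 20.1 × 11.6 × 3.4 = 792.744 m³.
T = 0.161 V/A = 0.161·792.744/255.583 = 0.50 s.

0.50 s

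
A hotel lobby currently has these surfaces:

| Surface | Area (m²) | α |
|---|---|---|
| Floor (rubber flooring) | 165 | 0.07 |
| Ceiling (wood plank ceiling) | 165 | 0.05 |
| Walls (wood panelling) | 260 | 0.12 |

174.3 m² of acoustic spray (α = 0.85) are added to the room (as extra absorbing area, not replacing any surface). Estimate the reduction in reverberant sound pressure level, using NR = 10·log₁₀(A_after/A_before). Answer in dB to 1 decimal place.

5.9 dB

Summing Sᵢαᵢ: 11.550 + 8.250 + 31.200 → A_before = 51.000 sabins.
Treatment contributes 174.3·0.85 = 148.155 sabins.
A_after = 51.000 + 148.155 = 199.155 sabins.
Reduction = 10 log₁₀(A_after/A_before) = 10 log₁₀(3.9050) = 5.9 dB.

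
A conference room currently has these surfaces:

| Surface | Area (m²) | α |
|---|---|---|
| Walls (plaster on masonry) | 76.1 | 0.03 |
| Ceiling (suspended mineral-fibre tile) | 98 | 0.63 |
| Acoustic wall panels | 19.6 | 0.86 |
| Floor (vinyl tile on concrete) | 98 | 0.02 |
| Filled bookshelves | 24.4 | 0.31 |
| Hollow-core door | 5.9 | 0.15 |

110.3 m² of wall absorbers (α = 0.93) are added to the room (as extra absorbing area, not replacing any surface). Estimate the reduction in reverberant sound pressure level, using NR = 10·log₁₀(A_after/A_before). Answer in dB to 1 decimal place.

A_before = Σ Sᵢαᵢ = 76.1·0.03 + 98·0.63 + 19.6·0.86 + 98·0.02 + 24.4·0.31 + 5.9·0.15 = 91.288 sabins.
Added absorption = 110.3 × 0.93 = 102.579 sabins.
A_after = 91.288 + 102.579 = 193.867 sabins.
Reduction = 10 log₁₀(A_after/A_before) = 10 log₁₀(2.1237) = 3.3 dB.

3.3 dB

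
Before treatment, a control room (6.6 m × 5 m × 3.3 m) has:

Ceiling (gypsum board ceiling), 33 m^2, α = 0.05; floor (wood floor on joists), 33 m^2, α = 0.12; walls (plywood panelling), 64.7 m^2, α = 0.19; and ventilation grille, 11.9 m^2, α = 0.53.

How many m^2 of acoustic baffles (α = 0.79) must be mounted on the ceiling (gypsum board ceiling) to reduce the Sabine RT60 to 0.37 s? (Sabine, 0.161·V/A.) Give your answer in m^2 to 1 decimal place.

A₁ = Σ Sᵢαᵢ = 33*0.05 + 33*0.12 + 64.7*0.19 + 11.9*0.53 = 24.210 sabins.
V = 108.9 m³. Target absorption A₂ = 0.161 × 108.9 / 0.37 = 47.386 sabins.
ΔA needed = 47.386 − 24.210 = 23.176 sabins.
Each m^2 of panel replacing the ceiling (gypsum board ceiling) adds (0.79 − 0.05) = 0.74 sabins.
Panel area = 23.176 / 0.74 = 31.3 m^2.

31.3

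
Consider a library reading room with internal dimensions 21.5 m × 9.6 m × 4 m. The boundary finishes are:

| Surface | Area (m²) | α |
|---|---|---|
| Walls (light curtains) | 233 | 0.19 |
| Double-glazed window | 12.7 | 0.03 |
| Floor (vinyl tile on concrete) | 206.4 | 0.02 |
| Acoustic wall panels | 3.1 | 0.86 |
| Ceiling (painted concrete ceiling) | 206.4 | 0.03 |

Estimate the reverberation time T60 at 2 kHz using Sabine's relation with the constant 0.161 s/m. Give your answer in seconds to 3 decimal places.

Summing Sᵢαᵢ: 44.270 + 0.381 + 4.128 + 2.666 + 6.192 → A = 57.637 sabins.
V = 21.5·9.6·4 = 825.6 m³.
T = 0.161 V/A = 0.161·825.6/57.637 = 2.306 s.

2.306 sec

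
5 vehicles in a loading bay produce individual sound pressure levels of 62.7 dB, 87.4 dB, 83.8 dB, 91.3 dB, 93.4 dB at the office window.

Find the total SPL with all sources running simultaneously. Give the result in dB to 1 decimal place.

96.4 dB

Sum in the linear (power) domain: Σ 10^(Lᵢ/10) = 10^(62.7/10) + 10^(87.4/10) + 10^(83.8/10) + 10^(91.3/10) + 10^(93.4/10) = 4.328e+09.
L_total = 10·log₁₀(4.328e+09) = 96.4 dB.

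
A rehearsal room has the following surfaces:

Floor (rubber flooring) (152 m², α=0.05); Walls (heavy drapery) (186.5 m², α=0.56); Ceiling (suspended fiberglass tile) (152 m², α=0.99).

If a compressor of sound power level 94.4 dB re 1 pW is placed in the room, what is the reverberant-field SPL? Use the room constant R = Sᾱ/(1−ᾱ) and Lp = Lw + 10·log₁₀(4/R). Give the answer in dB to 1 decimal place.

Σ(Sᵢαᵢ) = 152·0.05 + 186.5·0.56 + 152·0.99 = 262.520; total area S = 490.5 m².
ᾱ = 0.5352, so room constant R = A/(1−ᾱ) = 564.802 m².
Lp = Lw + 10 log₁₀(4/R) = 94.4 -21.50 = 72.9 dB.

72.9 dB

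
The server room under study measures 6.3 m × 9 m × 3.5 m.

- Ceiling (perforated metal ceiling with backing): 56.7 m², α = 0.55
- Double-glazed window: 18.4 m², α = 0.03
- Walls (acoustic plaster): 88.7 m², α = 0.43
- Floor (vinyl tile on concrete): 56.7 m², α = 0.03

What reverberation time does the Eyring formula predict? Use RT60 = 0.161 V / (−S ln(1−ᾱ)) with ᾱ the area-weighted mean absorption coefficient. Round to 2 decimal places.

Total surface area S = 56.7 + 18.4 + 88.7 + 56.7 = 220.5 m².
Absorption A = 56.7×0.55 + 18.4×0.03 + 88.7×0.43 + 56.7×0.03 = 71.579 sabins.
Mean coefficient ᾱ = A/S = 0.3246.
−S·ln(1−ᾱ) = −220.5 × ln(1 − 0.3246) = 86.535.
V = 6.3 × 9 × 3.5 = 198.45 m³.
T = 0.161·V/[−S·ln(1−ᾱ)] = 0.161·198.45/86.535 = 0.37 s.

0.37 seconds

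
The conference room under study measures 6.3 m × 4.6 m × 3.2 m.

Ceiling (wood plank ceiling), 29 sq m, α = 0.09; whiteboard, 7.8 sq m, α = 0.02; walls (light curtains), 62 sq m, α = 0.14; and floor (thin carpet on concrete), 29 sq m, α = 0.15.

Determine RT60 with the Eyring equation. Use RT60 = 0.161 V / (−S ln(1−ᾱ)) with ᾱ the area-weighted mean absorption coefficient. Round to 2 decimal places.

0.89 s

S = Σ Sᵢ = 127.8 sq m.
Absorption A = 29·0.09 + 7.8·0.02 + 62·0.14 + 29·0.15 = 15.796 sabins.
Mean coefficient ᾱ = A/S = 0.1236.
−S·ln(1−ᾱ) = −127.8 × ln(1 − 0.1236) = 16.861.
V = 6.3 × 4.6 × 3.2 = 92.736 m³.
T = 0.161·V/[−S·ln(1−ᾱ)] = 0.161·92.736/16.861 = 0.89 s.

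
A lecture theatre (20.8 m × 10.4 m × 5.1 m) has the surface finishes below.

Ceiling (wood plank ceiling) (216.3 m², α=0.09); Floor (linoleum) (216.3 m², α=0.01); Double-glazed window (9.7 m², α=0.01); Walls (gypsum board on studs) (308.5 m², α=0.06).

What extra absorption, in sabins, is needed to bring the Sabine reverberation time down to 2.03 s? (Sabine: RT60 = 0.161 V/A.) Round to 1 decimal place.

A₁ = Σ Sᵢαᵢ = 216.3·0.09 + 216.3·0.01 + 9.7·0.01 + 308.5·0.06 = 40.237 sabins.
Target A₂ = 0.161·1103.232/2.03 = 87.498 sabins (V = 1103.232 m³).
ΔA = A₂ − A₁ = 87.498 − 40.237 = 47.3 sabins.

47.3 sabins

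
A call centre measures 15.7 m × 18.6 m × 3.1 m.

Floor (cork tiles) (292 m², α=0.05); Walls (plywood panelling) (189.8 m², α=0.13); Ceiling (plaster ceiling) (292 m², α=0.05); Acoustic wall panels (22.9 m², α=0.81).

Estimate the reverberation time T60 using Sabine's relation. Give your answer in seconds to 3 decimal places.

Summing Sᵢαᵢ: 14.600 + 24.674 + 14.600 + 18.549 → A = 72.423 sabins.
Volume V = 15.7 × 18.6 × 3.1 = 905.262 m³.
T = 0.161 V/A = 0.161·905.262/72.423 = 2.012 s.

2.012 seconds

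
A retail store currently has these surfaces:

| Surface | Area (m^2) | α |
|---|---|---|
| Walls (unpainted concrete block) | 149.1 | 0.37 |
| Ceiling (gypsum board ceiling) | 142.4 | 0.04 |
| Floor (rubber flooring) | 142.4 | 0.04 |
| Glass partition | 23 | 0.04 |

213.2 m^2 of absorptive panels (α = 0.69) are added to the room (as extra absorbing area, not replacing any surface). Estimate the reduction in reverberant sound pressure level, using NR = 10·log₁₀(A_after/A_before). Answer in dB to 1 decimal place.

5.0 dB

Equivalent absorption area: A_before = 149.1·0.37 + 142.4·0.04 + 142.4·0.04 + 23·0.04 = 67.479 m^2.
Added absorption = 213.2 × 0.69 = 147.108 sabins.
A_after = 67.479 + 147.108 = 214.587 sabins.
NR = 10·log₁₀(214.587/67.479) = 5.0 dB.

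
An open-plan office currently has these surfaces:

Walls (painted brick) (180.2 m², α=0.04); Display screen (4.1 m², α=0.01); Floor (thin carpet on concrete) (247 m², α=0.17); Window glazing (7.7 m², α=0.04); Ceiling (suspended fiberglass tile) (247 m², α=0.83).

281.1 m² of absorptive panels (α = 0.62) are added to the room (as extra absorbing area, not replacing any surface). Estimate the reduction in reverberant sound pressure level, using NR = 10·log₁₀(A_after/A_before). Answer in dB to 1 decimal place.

Summing Sᵢαᵢ: 7.208 + 0.041 + 41.990 + 0.308 + 205.010 → A_before = 254.557 sabins.
Added absorption = 281.1 × 0.62 = 174.282 sabins.
New total A_after = 428.839 sabins.
Reduction = 10 log₁₀(A_after/A_before) = 10 log₁₀(1.6846) = 2.3 dB.

2.3 dB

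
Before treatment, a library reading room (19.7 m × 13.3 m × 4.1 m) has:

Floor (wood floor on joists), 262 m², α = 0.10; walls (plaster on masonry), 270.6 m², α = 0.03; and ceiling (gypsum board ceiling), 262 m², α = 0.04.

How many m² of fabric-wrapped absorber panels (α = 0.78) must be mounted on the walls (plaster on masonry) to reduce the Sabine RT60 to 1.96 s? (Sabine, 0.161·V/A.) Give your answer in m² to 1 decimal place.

A₁ = Σ Sᵢαᵢ = 262*0.10 + 270.6*0.03 + 262*0.04 = 44.798 sabins.
V = 1074.241 m³. Target absorption A₂ = 0.161 × 1074.241 / 1.96 = 88.241 sabins.
Absorption to add: 88.241 − 44.798 = 43.443 sabins.
Net gain per m²: Δα = 0.78 − 0.03 = 0.75.
Area = ΔA/Δα = 43.443/0.75 = 57.9 m².

57.9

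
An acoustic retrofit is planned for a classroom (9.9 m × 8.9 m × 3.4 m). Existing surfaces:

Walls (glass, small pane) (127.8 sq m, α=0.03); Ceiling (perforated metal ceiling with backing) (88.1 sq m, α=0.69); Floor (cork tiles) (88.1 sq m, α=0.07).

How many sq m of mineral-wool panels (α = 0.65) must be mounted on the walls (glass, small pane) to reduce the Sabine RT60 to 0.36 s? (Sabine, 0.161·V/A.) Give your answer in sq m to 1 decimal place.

101.9

A₁ = Σ Sᵢαᵢ = 127.8×0.03 + 88.1×0.69 + 88.1×0.07 = 70.790 sabins.
V = 299.574 m³. Target absorption A₂ = 0.161 × 299.574 / 0.36 = 133.976 sabins.
ΔA needed = 133.976 − 70.790 = 63.186 sabins.
Each sq m of panel replacing the walls (glass, small pane) adds (0.65 − 0.03) = 0.62 sabins.
Area = ΔA/Δα = 63.186/0.62 = 101.9 sq m.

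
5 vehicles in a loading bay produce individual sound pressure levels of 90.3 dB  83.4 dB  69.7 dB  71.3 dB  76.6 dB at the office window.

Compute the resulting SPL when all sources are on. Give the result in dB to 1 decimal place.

Converting to relative power and adding: 10^(90.3/10) + 10^(83.4/10) + 10^(69.7/10) + 10^(71.3/10) + 10^(76.6/10) = 1.359e+09.
Back to dB: 10·log₁₀ Σ = 91.3 dB.

91.3 dB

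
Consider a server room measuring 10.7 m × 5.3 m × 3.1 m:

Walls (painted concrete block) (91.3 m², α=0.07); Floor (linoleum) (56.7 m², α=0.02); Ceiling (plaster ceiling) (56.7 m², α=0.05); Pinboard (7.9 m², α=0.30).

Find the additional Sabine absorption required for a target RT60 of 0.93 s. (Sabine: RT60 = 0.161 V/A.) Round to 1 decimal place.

17.7 sabins

Total absorption A₁ = 91.3*0.07 + 56.7*0.02 + 56.7*0.05 + 7.9*0.30
  = 6.391 + 1.134 + 2.835 + 2.370 = 12.730 m² sabins.
For T = 0.93 s, need A₂ = 0.161·V/T = 0.161·175.801/0.93 = 30.434 sabins.
Shortfall: 30.434 − 12.730 = 17.7 sabins.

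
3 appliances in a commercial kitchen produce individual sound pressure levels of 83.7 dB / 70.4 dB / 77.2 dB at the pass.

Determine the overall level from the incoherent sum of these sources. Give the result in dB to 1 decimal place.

Σ 10^(Lᵢ/10) = 2.979e+08.
Back to dB: 10·log₁₀ Σ = 84.7 dB.

84.7 dB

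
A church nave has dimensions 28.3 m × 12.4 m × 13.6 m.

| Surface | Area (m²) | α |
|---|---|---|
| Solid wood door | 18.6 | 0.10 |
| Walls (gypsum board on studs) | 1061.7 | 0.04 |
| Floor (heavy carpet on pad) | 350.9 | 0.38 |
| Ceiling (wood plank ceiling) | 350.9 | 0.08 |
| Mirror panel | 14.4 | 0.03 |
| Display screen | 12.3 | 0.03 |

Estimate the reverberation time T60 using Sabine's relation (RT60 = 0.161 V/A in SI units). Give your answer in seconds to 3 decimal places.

3.720 s

Equivalent absorption area: A = 18.6*0.10 + 1061.7*0.04 + 350.9*0.38 + 350.9*0.08 + 14.4*0.03 + 12.3*0.03 = 206.543 m².
Room volume: 4772.512 m³.
RT60 = 0.161 · V / A = 0.161 × 4772.512 / 206.543 = 3.720 s.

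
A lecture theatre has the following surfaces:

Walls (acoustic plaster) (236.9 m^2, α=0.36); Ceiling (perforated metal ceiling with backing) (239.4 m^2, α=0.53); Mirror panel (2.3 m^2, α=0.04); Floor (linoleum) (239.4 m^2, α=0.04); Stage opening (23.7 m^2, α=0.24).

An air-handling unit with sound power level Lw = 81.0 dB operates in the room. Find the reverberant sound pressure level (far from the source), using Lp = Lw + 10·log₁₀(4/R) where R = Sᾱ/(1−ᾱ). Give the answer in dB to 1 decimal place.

A = 227.522 sabins; S = 741.7 m^2.
ᾱ = 227.522/741.7 = 0.3068; R = Sᾱ/(1−ᾱ) = 227.522/(1−0.3068) = 328.220 m^2.
Lp = 81.0 + 10·log₁₀(4/328.220) = 81.0 + (-19.14) = 61.9 dB.

61.9 dB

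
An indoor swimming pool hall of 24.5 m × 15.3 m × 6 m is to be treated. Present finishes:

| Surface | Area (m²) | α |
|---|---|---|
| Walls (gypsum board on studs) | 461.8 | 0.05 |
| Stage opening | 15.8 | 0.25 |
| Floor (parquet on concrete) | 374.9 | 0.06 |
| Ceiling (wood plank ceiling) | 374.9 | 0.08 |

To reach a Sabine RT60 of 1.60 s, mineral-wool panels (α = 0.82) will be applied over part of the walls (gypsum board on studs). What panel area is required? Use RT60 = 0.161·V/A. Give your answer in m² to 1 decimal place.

A₁ = Σ Sᵢαᵢ = 461.8*0.05 + 15.8*0.25 + 374.9*0.06 + 374.9*0.08 = 79.526 sabins.
Required A₂ = 0.161·2249.1/1.60 = 226.316 sabins.
ΔA needed = 226.316 − 79.526 = 146.790 sabins.
Net gain per m²: Δα = 0.82 − 0.05 = 0.77.
Area = ΔA/Δα = 146.790/0.77 = 190.6 m².

190.6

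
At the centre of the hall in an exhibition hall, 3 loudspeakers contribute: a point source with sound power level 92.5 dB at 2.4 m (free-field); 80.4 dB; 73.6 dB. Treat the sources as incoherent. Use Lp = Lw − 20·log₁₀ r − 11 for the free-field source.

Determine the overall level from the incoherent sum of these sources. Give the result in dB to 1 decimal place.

82.0 dB

Source at 2.4 m: Lp = 92.5 − 20·log₁₀(2.4) − 11 = 73.9 dB.
Sum in the linear (power) domain: Σ 10^(Lᵢ/10) = 10^(73.9/10) + 10^(80.4/10) + 10^(73.6/10) = 1.571e+08.
L_total = 10·log₁₀(1.571e+08) = 82.0 dB.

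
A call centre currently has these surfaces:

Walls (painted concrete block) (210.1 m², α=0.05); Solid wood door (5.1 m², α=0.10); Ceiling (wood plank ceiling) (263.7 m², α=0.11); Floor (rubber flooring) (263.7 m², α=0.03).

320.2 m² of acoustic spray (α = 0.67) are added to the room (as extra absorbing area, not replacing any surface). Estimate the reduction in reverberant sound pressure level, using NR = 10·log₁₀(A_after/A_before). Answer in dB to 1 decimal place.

7.4 dB

Equivalent absorption area: A_before = 210.1*0.05 + 5.1*0.10 + 263.7*0.11 + 263.7*0.03 = 47.933 m².
Added absorption = 320.2 × 0.67 = 214.534 sabins.
New total A_after = 262.467 sabins.
NR = 10·log₁₀(262.467/47.933) = 7.4 dB.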